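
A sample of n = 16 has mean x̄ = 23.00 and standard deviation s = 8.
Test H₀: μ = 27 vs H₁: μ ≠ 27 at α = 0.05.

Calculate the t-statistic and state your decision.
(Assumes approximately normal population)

df = n - 1 = 15
SE = s/√n = 8/√16 = 2.0000
t = (x̄ - μ₀)/SE = (23.00 - 27)/2.0000 = -2.0000
Critical value: t_{0.025,15} = ±2.131
p-value ≈ 0.0639
Decision: fail to reject H₀

Answer: t = -2.0000, fail to reject H₀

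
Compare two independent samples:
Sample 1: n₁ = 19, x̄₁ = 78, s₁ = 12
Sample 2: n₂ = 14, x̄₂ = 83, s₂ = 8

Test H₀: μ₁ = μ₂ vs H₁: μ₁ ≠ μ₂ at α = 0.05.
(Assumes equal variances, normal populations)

Answer: t = -1.3507, fail to reject H₀

Derivation:
Pooled variance: s²_p = [18×12² + 13×8²]/(31) = 110.4516
s_p = 10.5096
SE = s_p×√(1/n₁ + 1/n₂) = 10.5096×√(1/19 + 1/14) = 3.7017
t = (x̄₁ - x̄₂)/SE = (78 - 83)/3.7017 = -1.3507
df = 31, t-critical = ±2.040
Decision: fail to reject H₀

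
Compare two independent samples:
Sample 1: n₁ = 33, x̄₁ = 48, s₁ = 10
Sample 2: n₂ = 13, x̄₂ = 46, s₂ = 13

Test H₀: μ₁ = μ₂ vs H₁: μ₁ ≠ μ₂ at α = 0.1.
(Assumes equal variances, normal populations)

Answer: t = 0.5603, fail to reject H₀

Derivation:
Pooled variance: s²_p = [32×10² + 12×13²]/(44) = 118.8182
s_p = 10.9004
SE = s_p×√(1/n₁ + 1/n₂) = 10.9004×√(1/33 + 1/13) = 3.5694
t = (x̄₁ - x̄₂)/SE = (48 - 46)/3.5694 = 0.5603
df = 44, t-critical = ±1.680
Decision: fail to reject H₀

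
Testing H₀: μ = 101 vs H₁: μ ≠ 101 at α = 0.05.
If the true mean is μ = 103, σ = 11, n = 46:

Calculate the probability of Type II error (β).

Answer: β ≈ 0.7657

Derivation:
SE = σ/√n = 11/√46 = 1.6219
Critical values: μ₀ ± z_0.025×SE = 101 ± 1.960×1.6219
Acceptance region: (97.8211, 104.1789)
Under H₁ (μ = 103): z_high = (104.1789 - 103)/1.6219 = 0.7269, z_low = (97.8211 - 103)/1.6219 = -3.1931
β = P(not reject | H₁) = Φ(0.7269) - Φ(-3.1931) ≈ 0.7657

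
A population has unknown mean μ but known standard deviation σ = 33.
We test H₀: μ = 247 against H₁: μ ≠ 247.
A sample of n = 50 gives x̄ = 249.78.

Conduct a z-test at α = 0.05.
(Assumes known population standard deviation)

Answer: z = 0.5957, fail to reject H₀

Derivation:
Standard error: SE = σ/√n = 33/√50 = 4.6669
z-statistic: z = (x̄ - μ₀)/SE = (249.78 - 247)/4.6669 = 0.5957
Critical value: ±1.960
p-value = 0.5514
Decision: fail to reject H₀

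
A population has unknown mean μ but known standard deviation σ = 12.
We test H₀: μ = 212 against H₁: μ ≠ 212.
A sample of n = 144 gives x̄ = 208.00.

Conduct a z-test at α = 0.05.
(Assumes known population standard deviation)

Answer: z = -4.0000, reject H₀

Derivation:
Standard error: SE = σ/√n = 12/√144 = 1.0000
z-statistic: z = (x̄ - μ₀)/SE = (208.00 - 212)/1.0000 = -4.0000
Critical value: ±1.960
p-value = 0.0001
Decision: reject H₀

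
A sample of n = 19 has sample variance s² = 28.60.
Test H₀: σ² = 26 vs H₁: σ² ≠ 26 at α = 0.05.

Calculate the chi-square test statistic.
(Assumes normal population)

df = n - 1 = 18
χ² = (n-1)s²/σ₀² = 18×28.60/26 = 19.8000
Critical values: χ²_{0.975,18} = 8.231, χ²_{0.025,18} = 31.526
Rejection region: χ² < 8.231 or χ² > 31.526
Decision: fail to reject H₀

Answer: χ² = 19.8000, fail to reject H₀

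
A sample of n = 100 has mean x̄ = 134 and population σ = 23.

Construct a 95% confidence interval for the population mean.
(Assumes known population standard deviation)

Confidence level: 95%, α = 0.05
z_0.025 = 1.960
SE = σ/√n = 23/√100 = 2.3000
Margin of error = 1.960 × 2.3000 = 4.5080
CI: x̄ ± margin = 134 ± 4.5080
CI: (129.4920, 138.5080)

Answer: (129.4920, 138.5080)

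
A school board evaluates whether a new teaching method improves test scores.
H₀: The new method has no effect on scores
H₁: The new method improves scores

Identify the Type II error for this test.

Answer: Failing to adopt an effective teaching method

Derivation:
A Type I error (probability α) occurs when we reject a true H₀.
A Type II error (probability β) occurs when we fail to reject a false H₀.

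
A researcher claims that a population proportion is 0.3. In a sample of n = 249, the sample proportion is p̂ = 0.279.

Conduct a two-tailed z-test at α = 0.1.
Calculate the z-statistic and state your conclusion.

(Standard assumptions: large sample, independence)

H₀: p = 0.3, H₁: p ≠ 0.3
Standard error: SE = √(p₀(1-p₀)/n) = √(0.3×0.7/249) = 0.029041
z-statistic: z = (p̂ - p₀)/SE = (0.279 - 0.3)/0.029041 = -0.7231
Critical value: z_0.05 = ±1.645
p-value = 0.4696
Decision: fail to reject H₀ at α = 0.1

Answer: z = -0.7231, fail to reject H₀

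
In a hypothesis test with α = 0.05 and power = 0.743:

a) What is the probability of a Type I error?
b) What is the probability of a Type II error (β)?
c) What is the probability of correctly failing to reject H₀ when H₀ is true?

Answer: a) 0.05, b) 0.257, c) 0.95

Derivation:
a) Type I error probability = α = 0.05
b) Power = P(reject H₀ | H₁ true) = 1 - β = 0.743, so Type II error probability = β = 1 - Power = 0.257
c) P(fail to reject H₀ | H₀ true) = 1 - α = 0.95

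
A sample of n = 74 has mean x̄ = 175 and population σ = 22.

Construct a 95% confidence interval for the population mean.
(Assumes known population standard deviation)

Confidence level: 95%, α = 0.05
z_0.025 = 1.960
SE = σ/√n = 22/√74 = 2.5574
Margin of error = 1.960 × 2.5574 = 5.0125
CI: x̄ ± margin = 175 ± 5.0125
CI: (169.9875, 180.0125)

Answer: (169.9875, 180.0125)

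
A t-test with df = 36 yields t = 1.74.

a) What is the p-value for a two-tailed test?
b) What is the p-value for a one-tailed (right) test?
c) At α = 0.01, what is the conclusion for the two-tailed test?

Answer: a) 0.0904, b) 0.0452, c) fail to reject H₀

Derivation:
Using t-distribution with df = 36:
a) Two-tailed: p = 2×P(T > 1.74) = 0.0904
b) One-tailed: p = P(T > 1.74) = 0.0452
c) 0.0904 ≥ 0.01, fail to reject H₀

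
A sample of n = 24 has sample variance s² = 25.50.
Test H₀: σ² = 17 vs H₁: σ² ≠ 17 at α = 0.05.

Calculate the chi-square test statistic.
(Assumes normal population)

df = n - 1 = 23
χ² = (n-1)s²/σ₀² = 23×25.50/17 = 34.5000
Critical values: χ²_{0.975,23} = 11.689, χ²_{0.025,23} = 38.076
Rejection region: χ² < 11.689 or χ² > 38.076
Decision: fail to reject H₀

Answer: χ² = 34.5000, fail to reject H₀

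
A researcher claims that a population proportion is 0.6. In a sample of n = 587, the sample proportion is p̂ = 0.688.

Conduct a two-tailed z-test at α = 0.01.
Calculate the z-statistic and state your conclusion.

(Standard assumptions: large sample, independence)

H₀: p = 0.6, H₁: p ≠ 0.6
Standard error: SE = √(p₀(1-p₀)/n) = √(0.6×0.4/587) = 0.020220
z-statistic: z = (p̂ - p₀)/SE = (0.688 - 0.6)/0.020220 = 4.3521
Critical value: z_0.005 = ±2.576
p-value < 0.0001
Decision: reject H₀ at α = 0.01

Answer: z = 4.3521, reject H₀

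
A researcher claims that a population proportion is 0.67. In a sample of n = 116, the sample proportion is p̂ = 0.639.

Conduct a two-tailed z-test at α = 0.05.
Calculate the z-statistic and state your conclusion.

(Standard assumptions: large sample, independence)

Answer: z = -0.7101, fail to reject H₀

Derivation:
H₀: p = 0.67, H₁: p ≠ 0.67
Standard error: SE = √(p₀(1-p₀)/n) = √(0.67×0.33/116) = 0.043658
z-statistic: z = (p̂ - p₀)/SE = (0.639 - 0.67)/0.043658 = -0.7101
Critical value: z_0.025 = ±1.960
p-value = 0.4776
Decision: fail to reject H₀ at α = 0.05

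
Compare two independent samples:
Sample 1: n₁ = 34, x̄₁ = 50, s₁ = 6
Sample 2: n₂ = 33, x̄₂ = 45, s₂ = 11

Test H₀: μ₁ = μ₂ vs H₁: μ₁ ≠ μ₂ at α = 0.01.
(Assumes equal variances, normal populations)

Answer: t = 2.3191, fail to reject H₀

Derivation:
Pooled variance: s²_p = [33×6² + 32×11²]/(65) = 77.8462
s_p = 8.8230
SE = s_p×√(1/n₁ + 1/n₂) = 8.8230×√(1/34 + 1/33) = 2.1560
t = (x̄₁ - x̄₂)/SE = (50 - 45)/2.1560 = 2.3191
df = 65, t-critical = ±2.654
Decision: fail to reject H₀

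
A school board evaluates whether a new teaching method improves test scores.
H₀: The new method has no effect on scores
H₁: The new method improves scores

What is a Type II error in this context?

Answer: Failing to adopt an effective teaching method

Derivation:
Type I error (α): Rejecting H₀ when H₀ is true
Type II error (β): Failing to reject H₀ when H₁ is true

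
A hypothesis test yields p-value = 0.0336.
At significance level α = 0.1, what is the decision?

Answer: reject H₀

Derivation:
Compare p-value to α:
0.0336 < 0.1
Decision: reject H₀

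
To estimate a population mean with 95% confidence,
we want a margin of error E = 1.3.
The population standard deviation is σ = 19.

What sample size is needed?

Answer: n = 821

Derivation:
z_0.025 = 1.960
n = (z×σ/E)² = (1.960×19/1.3)²
n = 820.6021
Round up: n = 821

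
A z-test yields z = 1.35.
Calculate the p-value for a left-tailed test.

Answer: p-value ≈ 0.9115

Derivation:
For z = 1.35:
p = P(Z < 1.35) = Φ(1.35) = 0.9115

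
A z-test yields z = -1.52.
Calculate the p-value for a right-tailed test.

For z = -1.52:
p = P(Z > -1.52) = 1 - Φ(-1.52) = 0.9357

Answer: p-value ≈ 0.9357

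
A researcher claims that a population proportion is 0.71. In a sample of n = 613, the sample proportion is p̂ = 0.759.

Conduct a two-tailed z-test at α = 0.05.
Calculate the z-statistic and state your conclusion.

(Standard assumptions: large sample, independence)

Answer: z = 2.6737, reject H₀

Derivation:
H₀: p = 0.71, H₁: p ≠ 0.71
Standard error: SE = √(p₀(1-p₀)/n) = √(0.71×0.29/613) = 0.018327
z-statistic: z = (p̂ - p₀)/SE = (0.759 - 0.71)/0.018327 = 2.6737
Critical value: z_0.025 = ±1.960
p-value = 0.0075
Decision: reject H₀ at α = 0.05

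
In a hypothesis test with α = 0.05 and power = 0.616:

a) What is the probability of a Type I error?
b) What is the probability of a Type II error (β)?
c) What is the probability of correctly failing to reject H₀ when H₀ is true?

a) Type I error probability = α = 0.05
b) Power = P(reject H₀ | H₁ true) = 1 - β = 0.616, so Type II error probability = β = 1 - Power = 0.384
c) P(fail to reject H₀ | H₀ true) = 1 - α = 0.95

Answer: a) 0.05, b) 0.384, c) 0.95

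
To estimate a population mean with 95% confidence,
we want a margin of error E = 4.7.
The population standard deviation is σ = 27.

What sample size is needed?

Answer: n = 127

Derivation:
z_0.025 = 1.960
n = (z×σ/E)² = (1.960×27/4.7)²
n = 126.7780
Round up: n = 127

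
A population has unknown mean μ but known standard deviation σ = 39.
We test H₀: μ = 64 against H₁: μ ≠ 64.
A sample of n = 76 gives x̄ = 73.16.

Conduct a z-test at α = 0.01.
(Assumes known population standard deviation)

Standard error: SE = σ/√n = 39/√76 = 4.4736
z-statistic: z = (x̄ - μ₀)/SE = (73.16 - 64)/4.4736 = 2.0476
Critical value: ±2.576
p-value = 0.0406
Decision: fail to reject H₀

Answer: z = 2.0476, fail to reject H₀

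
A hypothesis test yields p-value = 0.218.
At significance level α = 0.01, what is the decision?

Answer: fail to reject H₀

Derivation:
Compare p-value to α:
0.218 ≥ 0.01
Decision: fail to reject H₀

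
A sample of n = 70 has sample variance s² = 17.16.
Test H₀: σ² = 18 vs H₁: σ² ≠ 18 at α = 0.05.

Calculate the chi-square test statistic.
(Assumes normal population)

df = n - 1 = 69
χ² = (n-1)s²/σ₀² = 69×17.16/18 = 65.7800
Critical values: χ²_{0.975,69} = 47.924, χ²_{0.025,69} = 93.856
Rejection region: χ² < 47.924 or χ² > 93.856
Decision: fail to reject H₀

Answer: χ² = 65.7800, fail to reject H₀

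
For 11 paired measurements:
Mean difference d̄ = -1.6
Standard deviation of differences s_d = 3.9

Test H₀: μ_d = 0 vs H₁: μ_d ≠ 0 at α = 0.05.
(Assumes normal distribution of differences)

df = n - 1 = 10
SE = s_d/√n = 3.9/√11 = 1.1759
t = d̄/SE = -1.6/1.1759 = -1.3607
Critical value: t_{0.025,10} = ±2.228
p-value ≈ 0.2035
Decision: fail to reject H₀

Answer: t = -1.3607, fail to reject H₀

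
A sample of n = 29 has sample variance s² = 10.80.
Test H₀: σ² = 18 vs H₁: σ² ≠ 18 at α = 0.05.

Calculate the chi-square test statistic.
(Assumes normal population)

df = n - 1 = 28
χ² = (n-1)s²/σ₀² = 28×10.80/18 = 16.8000
Critical values: χ²_{0.975,28} = 15.308, χ²_{0.025,28} = 44.461
Rejection region: χ² < 15.308 or χ² > 44.461
Decision: fail to reject H₀

Answer: χ² = 16.8000, fail to reject H₀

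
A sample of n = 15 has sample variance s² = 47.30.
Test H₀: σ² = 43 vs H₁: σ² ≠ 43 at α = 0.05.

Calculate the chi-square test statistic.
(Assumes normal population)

df = n - 1 = 14
χ² = (n-1)s²/σ₀² = 14×47.30/43 = 15.4000
Critical values: χ²_{0.975,14} = 5.629, χ²_{0.025,14} = 26.119
Rejection region: χ² < 5.629 or χ² > 26.119
Decision: fail to reject H₀

Answer: χ² = 15.4000, fail to reject H₀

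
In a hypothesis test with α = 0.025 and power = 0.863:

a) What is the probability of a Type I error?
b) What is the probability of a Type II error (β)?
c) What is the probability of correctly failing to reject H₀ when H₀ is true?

a) Type I error probability = α = 0.025
b) Power = P(reject H₀ | H₁ true) = 1 - β = 0.863, so Type II error probability = β = 1 - Power = 0.137
c) P(fail to reject H₀ | H₀ true) = 1 - α = 0.975

Answer: a) 0.025, b) 0.137, c) 0.975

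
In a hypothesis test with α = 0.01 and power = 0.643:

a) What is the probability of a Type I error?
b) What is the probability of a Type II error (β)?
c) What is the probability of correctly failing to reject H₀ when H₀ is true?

a) Type I error probability = α = 0.01
b) Power = P(reject H₀ | H₁ true) = 1 - β = 0.643, so Type II error probability = β = 1 - Power = 0.357
c) P(fail to reject H₀ | H₀ true) = 1 - α = 0.99

Answer: a) 0.01, b) 0.357, c) 0.99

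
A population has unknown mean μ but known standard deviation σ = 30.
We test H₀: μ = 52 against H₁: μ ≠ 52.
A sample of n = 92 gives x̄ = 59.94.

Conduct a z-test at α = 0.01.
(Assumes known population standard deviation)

Standard error: SE = σ/√n = 30/√92 = 3.1277
z-statistic: z = (x̄ - μ₀)/SE = (59.94 - 52)/3.1277 = 2.5386
Critical value: ±2.576
p-value = 0.0111
Decision: fail to reject H₀

Answer: z = 2.5386, fail to reject H₀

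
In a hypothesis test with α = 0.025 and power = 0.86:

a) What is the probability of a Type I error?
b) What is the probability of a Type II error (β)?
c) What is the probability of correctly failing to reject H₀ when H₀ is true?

Answer: a) 0.025, b) 0.14, c) 0.975

Derivation:
a) Type I error probability = α = 0.025
b) Power = P(reject H₀ | H₁ true) = 1 - β = 0.86, so Type II error probability = β = 1 - Power = 0.14
c) P(fail to reject H₀ | H₀ true) = 1 - α = 0.975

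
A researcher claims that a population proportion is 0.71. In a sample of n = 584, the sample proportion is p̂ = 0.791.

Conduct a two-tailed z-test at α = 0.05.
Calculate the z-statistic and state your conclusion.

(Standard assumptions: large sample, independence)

Answer: z = 4.3138, reject H₀

Derivation:
H₀: p = 0.71, H₁: p ≠ 0.71
Standard error: SE = √(p₀(1-p₀)/n) = √(0.71×0.29/584) = 0.018777
z-statistic: z = (p̂ - p₀)/SE = (0.791 - 0.71)/0.018777 = 4.3138
Critical value: z_0.025 = ±1.960
p-value < 0.0001
Decision: reject H₀ at α = 0.05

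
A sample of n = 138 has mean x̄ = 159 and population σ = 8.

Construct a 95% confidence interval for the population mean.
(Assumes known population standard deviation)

Answer: (157.6652, 160.3348)

Derivation:
Confidence level: 95%, α = 0.05
z_0.025 = 1.960
SE = σ/√n = 8/√138 = 0.6810
Margin of error = 1.960 × 0.6810 = 1.3348
CI: x̄ ± margin = 159 ± 1.3348
CI: (157.6652, 160.3348)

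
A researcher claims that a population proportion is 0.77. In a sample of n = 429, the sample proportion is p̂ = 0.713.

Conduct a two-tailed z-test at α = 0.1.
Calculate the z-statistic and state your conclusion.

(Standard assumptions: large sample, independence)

Answer: z = -2.8054, reject H₀

Derivation:
H₀: p = 0.77, H₁: p ≠ 0.77
Standard error: SE = √(p₀(1-p₀)/n) = √(0.77×0.23/429) = 0.020318
z-statistic: z = (p̂ - p₀)/SE = (0.713 - 0.77)/0.020318 = -2.8054
Critical value: z_0.05 = ±1.645
p-value = 0.0050
Decision: reject H₀ at α = 0.1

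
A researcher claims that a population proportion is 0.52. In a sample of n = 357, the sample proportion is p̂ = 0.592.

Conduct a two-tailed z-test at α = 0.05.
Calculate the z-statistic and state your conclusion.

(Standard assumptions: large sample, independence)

Answer: z = 2.7229, reject H₀

Derivation:
H₀: p = 0.52, H₁: p ≠ 0.52
Standard error: SE = √(p₀(1-p₀)/n) = √(0.52×0.48/357) = 0.026442
z-statistic: z = (p̂ - p₀)/SE = (0.592 - 0.52)/0.026442 = 2.7229
Critical value: z_0.025 = ±1.960
p-value = 0.0065
Decision: reject H₀ at α = 0.05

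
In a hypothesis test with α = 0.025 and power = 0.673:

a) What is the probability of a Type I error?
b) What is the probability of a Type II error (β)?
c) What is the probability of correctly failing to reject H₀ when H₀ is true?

Answer: a) 0.025, b) 0.327, c) 0.975

Derivation:
a) Type I error probability = α = 0.025
b) Power = P(reject H₀ | H₁ true) = 1 - β = 0.673, so Type II error probability = β = 1 - Power = 0.327
c) P(fail to reject H₀ | H₀ true) = 1 - α = 0.975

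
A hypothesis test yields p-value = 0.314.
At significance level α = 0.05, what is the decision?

Compare p-value to α:
0.314 ≥ 0.05
Decision: fail to reject H₀

Answer: fail to reject H₀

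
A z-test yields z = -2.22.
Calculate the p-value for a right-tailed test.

For z = -2.22:
p = P(Z > -2.22) = 1 - Φ(-2.22) = 0.9868

Answer: p-value ≈ 0.9868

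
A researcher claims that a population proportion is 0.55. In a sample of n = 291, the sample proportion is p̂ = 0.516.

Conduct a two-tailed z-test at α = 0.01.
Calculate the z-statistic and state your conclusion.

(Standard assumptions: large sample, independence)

H₀: p = 0.55, H₁: p ≠ 0.55
Standard error: SE = √(p₀(1-p₀)/n) = √(0.55×0.45/291) = 0.029164
z-statistic: z = (p̂ - p₀)/SE = (0.516 - 0.55)/0.029164 = -1.1658
Critical value: z_0.005 = ±2.576
p-value = 0.2437
Decision: fail to reject H₀ at α = 0.01

Answer: z = -1.1658, fail to reject H₀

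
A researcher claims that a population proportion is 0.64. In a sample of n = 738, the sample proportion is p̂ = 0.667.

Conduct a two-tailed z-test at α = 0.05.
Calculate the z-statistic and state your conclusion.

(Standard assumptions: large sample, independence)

H₀: p = 0.64, H₁: p ≠ 0.64
Standard error: SE = √(p₀(1-p₀)/n) = √(0.64×0.36/738) = 0.017669
z-statistic: z = (p̂ - p₀)/SE = (0.667 - 0.64)/0.017669 = 1.5281
Critical value: z_0.025 = ±1.960
p-value = 0.1265
Decision: fail to reject H₀ at α = 0.05

Answer: z = 1.5281, fail to reject H₀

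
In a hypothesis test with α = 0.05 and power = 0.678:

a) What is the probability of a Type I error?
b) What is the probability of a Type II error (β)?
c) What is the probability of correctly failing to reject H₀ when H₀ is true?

Answer: a) 0.05, b) 0.322, c) 0.95

Derivation:
a) Type I error probability = α = 0.05
b) Power = P(reject H₀ | H₁ true) = 1 - β = 0.678, so Type II error probability = β = 1 - Power = 0.322
c) P(fail to reject H₀ | H₀ true) = 1 - α = 0.95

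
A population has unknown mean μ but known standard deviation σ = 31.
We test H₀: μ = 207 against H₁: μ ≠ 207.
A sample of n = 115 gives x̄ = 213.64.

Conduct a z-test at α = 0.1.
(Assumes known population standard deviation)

Standard error: SE = σ/√n = 31/√115 = 2.8908
z-statistic: z = (x̄ - μ₀)/SE = (213.64 - 207)/2.8908 = 2.2969
Critical value: ±1.645
p-value = 0.0216
Decision: reject H₀

Answer: z = 2.2969, reject H₀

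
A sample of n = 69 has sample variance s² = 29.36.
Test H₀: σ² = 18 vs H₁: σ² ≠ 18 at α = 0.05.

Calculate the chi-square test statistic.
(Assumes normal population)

df = n - 1 = 68
χ² = (n-1)s²/σ₀² = 68×29.36/18 = 110.9156
Critical values: χ²_{0.975,68} = 47.092, χ²_{0.025,68} = 92.689
Rejection region: χ² < 47.092 or χ² > 92.689
Decision: reject H₀

Answer: χ² = 110.9156, reject H₀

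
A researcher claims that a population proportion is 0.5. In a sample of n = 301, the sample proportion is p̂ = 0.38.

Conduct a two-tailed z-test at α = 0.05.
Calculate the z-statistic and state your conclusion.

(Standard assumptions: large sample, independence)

H₀: p = 0.5, H₁: p ≠ 0.5
Standard error: SE = √(p₀(1-p₀)/n) = √(0.5×0.5/301) = 0.028820
z-statistic: z = (p̂ - p₀)/SE = (0.38 - 0.5)/0.028820 = -4.1638
Critical value: z_0.025 = ±1.960
p-value < 0.0001
Decision: reject H₀ at α = 0.05

Answer: z = -4.1638, reject H₀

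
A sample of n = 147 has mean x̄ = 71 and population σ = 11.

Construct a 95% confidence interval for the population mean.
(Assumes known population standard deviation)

Confidence level: 95%, α = 0.05
z_0.025 = 1.960
SE = σ/√n = 11/√147 = 0.9073
Margin of error = 1.960 × 0.9073 = 1.7783
CI: x̄ ± margin = 71 ± 1.7783
CI: (69.2217, 72.7783)

Answer: (69.2217, 72.7783)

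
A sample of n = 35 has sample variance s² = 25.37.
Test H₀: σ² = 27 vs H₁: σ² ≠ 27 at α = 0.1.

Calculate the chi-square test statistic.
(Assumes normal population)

Answer: χ² = 31.9474, fail to reject H₀

Derivation:
df = n - 1 = 34
χ² = (n-1)s²/σ₀² = 34×25.37/27 = 31.9474
Critical values: χ²_{0.95,34} = 21.664, χ²_{0.05,34} = 48.602
Rejection region: χ² < 21.664 or χ² > 48.602
Decision: fail to reject H₀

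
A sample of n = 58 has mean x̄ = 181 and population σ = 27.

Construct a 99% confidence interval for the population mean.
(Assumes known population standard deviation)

Answer: (171.8673, 190.1327)

Derivation:
Confidence level: 99%, α = 0.01
z_0.005 = 2.576
SE = σ/√n = 27/√58 = 3.5453
Margin of error = 2.576 × 3.5453 = 9.1327
CI: x̄ ± margin = 181 ± 9.1327
CI: (171.8673, 190.1327)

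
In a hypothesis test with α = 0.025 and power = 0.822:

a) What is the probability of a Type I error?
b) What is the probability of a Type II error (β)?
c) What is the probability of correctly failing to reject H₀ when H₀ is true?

a) Type I error probability = α = 0.025
b) Power = P(reject H₀ | H₁ true) = 1 - β = 0.822, so Type II error probability = β = 1 - Power = 0.178
c) P(fail to reject H₀ | H₀ true) = 1 - α = 0.975

Answer: a) 0.025, b) 0.178, c) 0.975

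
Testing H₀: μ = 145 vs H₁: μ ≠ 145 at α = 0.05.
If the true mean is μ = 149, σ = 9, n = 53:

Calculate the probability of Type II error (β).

Answer: β ≈ 0.1010

Derivation:
SE = σ/√n = 9/√53 = 1.2362
Critical values: μ₀ ± z_0.025×SE = 145 ± 1.960×1.2362
Acceptance region: (142.5770, 147.4230)
Under H₁ (μ = 149): z_high = (147.4230 - 149)/1.2362 = -1.2757, z_low = (142.5770 - 149)/1.2362 = -5.1958
β = P(not reject | H₁) = Φ(-1.2757) - Φ(-5.1958) ≈ 0.1010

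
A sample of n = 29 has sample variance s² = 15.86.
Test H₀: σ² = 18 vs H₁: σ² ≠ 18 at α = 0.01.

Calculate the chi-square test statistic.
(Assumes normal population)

Answer: χ² = 24.6711, fail to reject H₀

Derivation:
df = n - 1 = 28
χ² = (n-1)s²/σ₀² = 28×15.86/18 = 24.6711
Critical values: χ²_{0.995,28} = 12.461, χ²_{0.005,28} = 50.993
Rejection region: χ² < 12.461 or χ² > 50.993
Decision: fail to reject H₀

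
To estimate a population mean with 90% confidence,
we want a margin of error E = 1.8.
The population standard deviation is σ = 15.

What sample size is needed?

z_0.05 = 1.645
n = (z×σ/E)² = (1.645×15/1.8)²
n = 187.9184
Round up: n = 188

Answer: n = 188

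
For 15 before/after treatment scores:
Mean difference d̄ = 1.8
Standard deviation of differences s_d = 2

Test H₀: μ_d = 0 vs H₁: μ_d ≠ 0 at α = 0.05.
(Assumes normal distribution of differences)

df = n - 1 = 14
SE = s_d/√n = 2/√15 = 0.5164
t = d̄/SE = 1.8/0.5164 = 3.4857
Critical value: t_{0.025,14} = ±2.145
p-value ≈ 0.0036
Decision: reject H₀

Answer: t = 3.4857, reject H₀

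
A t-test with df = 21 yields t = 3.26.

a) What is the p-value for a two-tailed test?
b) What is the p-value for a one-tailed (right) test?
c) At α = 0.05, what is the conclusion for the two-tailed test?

Using t-distribution with df = 21:
a) Two-tailed: p = 2×P(T > 3.26) = 0.0037
b) One-tailed: p = P(T > 3.26) = 0.0019
c) 0.0037 < 0.05, reject H₀

Answer: a) 0.0037, b) 0.0019, c) reject H₀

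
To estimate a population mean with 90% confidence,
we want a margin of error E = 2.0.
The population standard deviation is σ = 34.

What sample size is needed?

z_0.05 = 1.645
n = (z×σ/E)² = (1.645×34/2.0)²
n = 782.0412
Round up: n = 783

Answer: n = 783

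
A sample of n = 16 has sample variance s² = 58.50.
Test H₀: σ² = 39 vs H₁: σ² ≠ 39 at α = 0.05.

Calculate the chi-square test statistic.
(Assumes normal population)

Answer: χ² = 22.5000, fail to reject H₀

Derivation:
df = n - 1 = 15
χ² = (n-1)s²/σ₀² = 15×58.50/39 = 22.5000
Critical values: χ²_{0.975,15} = 6.262, χ²_{0.025,15} = 27.488
Rejection region: χ² < 6.262 or χ² > 27.488
Decision: fail to reject H₀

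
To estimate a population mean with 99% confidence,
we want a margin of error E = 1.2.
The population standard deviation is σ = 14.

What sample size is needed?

Answer: n = 904

Derivation:
z_0.005 = 2.576
n = (z×σ/E)² = (2.576×14/1.2)²
n = 903.2028
Round up: n = 904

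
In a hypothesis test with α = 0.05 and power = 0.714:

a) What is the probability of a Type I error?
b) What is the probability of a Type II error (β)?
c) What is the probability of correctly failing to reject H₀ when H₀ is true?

Answer: a) 0.05, b) 0.286, c) 0.95

Derivation:
a) Type I error probability = α = 0.05
b) Power = P(reject H₀ | H₁ true) = 1 - β = 0.714, so Type II error probability = β = 1 - Power = 0.286
c) P(fail to reject H₀ | H₀ true) = 1 - α = 0.95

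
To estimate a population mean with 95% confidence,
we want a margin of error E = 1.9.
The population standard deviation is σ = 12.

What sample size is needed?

Answer: n = 154

Derivation:
z_0.025 = 1.960
n = (z×σ/E)² = (1.960×12/1.9)²
n = 153.2383
Round up: n = 154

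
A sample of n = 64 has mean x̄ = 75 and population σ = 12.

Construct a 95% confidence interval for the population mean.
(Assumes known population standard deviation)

Answer: (72.0600, 77.9400)

Derivation:
Confidence level: 95%, α = 0.05
z_0.025 = 1.960
SE = σ/√n = 12/√64 = 1.5000
Margin of error = 1.960 × 1.5000 = 2.9400
CI: x̄ ± margin = 75 ± 2.9400
CI: (72.0600, 77.9400)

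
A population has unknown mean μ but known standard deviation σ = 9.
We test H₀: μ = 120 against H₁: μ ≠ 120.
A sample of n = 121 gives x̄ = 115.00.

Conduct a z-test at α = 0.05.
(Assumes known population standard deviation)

Answer: z = -6.1110, reject H₀

Derivation:
Standard error: SE = σ/√n = 9/√121 = 0.8182
z-statistic: z = (x̄ - μ₀)/SE = (115.00 - 120)/0.8182 = -6.1110
Critical value: ±1.960
p-value < 0.0001
Decision: reject H₀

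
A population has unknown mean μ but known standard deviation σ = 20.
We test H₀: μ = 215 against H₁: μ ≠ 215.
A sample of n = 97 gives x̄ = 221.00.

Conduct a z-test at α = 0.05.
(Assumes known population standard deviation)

Standard error: SE = σ/√n = 20/√97 = 2.0307
z-statistic: z = (x̄ - μ₀)/SE = (221.00 - 215)/2.0307 = 2.9546
Critical value: ±1.960
p-value = 0.0031
Decision: reject H₀

Answer: z = 2.9546, reject H₀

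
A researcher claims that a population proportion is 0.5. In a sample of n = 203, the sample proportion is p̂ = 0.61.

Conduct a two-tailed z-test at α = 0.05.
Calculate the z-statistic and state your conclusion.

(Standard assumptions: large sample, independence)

H₀: p = 0.5, H₁: p ≠ 0.5
Standard error: SE = √(p₀(1-p₀)/n) = √(0.5×0.5/203) = 0.035093
z-statistic: z = (p̂ - p₀)/SE = (0.61 - 0.5)/0.035093 = 3.1345
Critical value: z_0.025 = ±1.960
p-value = 0.0017
Decision: reject H₀ at α = 0.05

Answer: z = 3.1345, reject H₀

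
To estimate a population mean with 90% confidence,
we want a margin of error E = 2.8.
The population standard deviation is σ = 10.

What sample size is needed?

Answer: n = 35

Derivation:
z_0.05 = 1.645
n = (z×σ/E)² = (1.645×10/2.8)²
n = 34.5156
Round up: n = 35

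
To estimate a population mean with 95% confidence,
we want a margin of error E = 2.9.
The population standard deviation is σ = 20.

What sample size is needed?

Answer: n = 183

Derivation:
z_0.025 = 1.960
n = (z×σ/E)² = (1.960×20/2.9)²
n = 182.7158
Round up: n = 183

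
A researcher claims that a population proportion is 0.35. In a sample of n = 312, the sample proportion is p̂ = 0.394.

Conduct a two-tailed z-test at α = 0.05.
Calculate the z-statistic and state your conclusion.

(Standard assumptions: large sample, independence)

Answer: z = 1.6294, fail to reject H₀

Derivation:
H₀: p = 0.35, H₁: p ≠ 0.35
Standard error: SE = √(p₀(1-p₀)/n) = √(0.35×0.65/312) = 0.027003
z-statistic: z = (p̂ - p₀)/SE = (0.394 - 0.35)/0.027003 = 1.6294
Critical value: z_0.025 = ±1.960
p-value = 0.1032
Decision: fail to reject H₀ at α = 0.05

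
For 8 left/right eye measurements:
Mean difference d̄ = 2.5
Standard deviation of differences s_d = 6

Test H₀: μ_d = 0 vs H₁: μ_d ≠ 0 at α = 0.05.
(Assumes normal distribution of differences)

df = n - 1 = 7
SE = s_d/√n = 6/√8 = 2.1213
t = d̄/SE = 2.5/2.1213 = 1.1785
Critical value: t_{0.025,7} = ±2.365
p-value ≈ 0.2771
Decision: fail to reject H₀

Answer: t = 1.1785, fail to reject H₀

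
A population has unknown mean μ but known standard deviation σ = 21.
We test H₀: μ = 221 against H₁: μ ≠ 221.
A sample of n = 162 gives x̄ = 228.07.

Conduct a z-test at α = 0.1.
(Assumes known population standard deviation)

Standard error: SE = σ/√n = 21/√162 = 1.6499
z-statistic: z = (x̄ - μ₀)/SE = (228.07 - 221)/1.6499 = 4.2851
Critical value: ±1.645
p-value < 0.0001
Decision: reject H₀

Answer: z = 4.2851, reject H₀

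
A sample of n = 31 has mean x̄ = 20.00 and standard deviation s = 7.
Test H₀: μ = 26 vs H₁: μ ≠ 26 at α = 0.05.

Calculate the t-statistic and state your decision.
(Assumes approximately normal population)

Answer: t = -4.7725, reject H₀

Derivation:
df = n - 1 = 30
SE = s/√n = 7/√31 = 1.2572
t = (x̄ - μ₀)/SE = (20.00 - 26)/1.2572 = -4.7725
Critical value: t_{0.025,30} = ±2.042
p-value < 0.0001
Decision: reject H₀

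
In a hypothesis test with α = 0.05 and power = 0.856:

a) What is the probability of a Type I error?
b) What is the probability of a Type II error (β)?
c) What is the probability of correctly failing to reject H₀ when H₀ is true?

Answer: a) 0.05, b) 0.144, c) 0.95

Derivation:
a) Type I error probability = α = 0.05
b) Power = P(reject H₀ | H₁ true) = 1 - β = 0.856, so Type II error probability = β = 1 - Power = 0.144
c) P(fail to reject H₀ | H₀ true) = 1 - α = 0.95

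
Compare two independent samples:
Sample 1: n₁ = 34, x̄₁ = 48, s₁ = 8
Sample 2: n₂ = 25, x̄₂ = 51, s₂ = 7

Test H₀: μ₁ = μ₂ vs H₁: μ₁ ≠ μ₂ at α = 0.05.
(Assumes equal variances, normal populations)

Pooled variance: s²_p = [33×8² + 24×7²]/(57) = 57.6842
s_p = 7.5950
SE = s_p×√(1/n₁ + 1/n₂) = 7.5950×√(1/34 + 1/25) = 2.0010
t = (x̄₁ - x̄₂)/SE = (48 - 51)/2.0010 = -1.4993
df = 57, t-critical = ±2.002
Decision: fail to reject H₀

Answer: t = -1.4993, fail to reject H₀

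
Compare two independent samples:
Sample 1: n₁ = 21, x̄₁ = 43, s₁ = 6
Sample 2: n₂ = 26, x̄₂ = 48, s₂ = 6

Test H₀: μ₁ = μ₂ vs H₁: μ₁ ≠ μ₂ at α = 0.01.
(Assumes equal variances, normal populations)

Pooled variance: s²_p = [20×6² + 25×6²]/(45) = 36.0000
s_p = 6.0000
SE = s_p×√(1/n₁ + 1/n₂) = 6.0000×√(1/21 + 1/26) = 1.7604
t = (x̄₁ - x̄₂)/SE = (43 - 48)/1.7604 = -2.8403
df = 45, t-critical = ±2.690
Decision: reject H₀

Answer: t = -2.8403, reject H₀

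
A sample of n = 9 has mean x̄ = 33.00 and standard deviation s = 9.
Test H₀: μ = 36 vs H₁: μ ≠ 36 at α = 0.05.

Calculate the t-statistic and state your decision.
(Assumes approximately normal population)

Answer: t = -1.0000, fail to reject H₀

Derivation:
df = n - 1 = 8
SE = s/√n = 9/√9 = 3.0000
t = (x̄ - μ₀)/SE = (33.00 - 36)/3.0000 = -1.0000
Critical value: t_{0.025,8} = ±2.306
p-value ≈ 0.3466
Decision: fail to reject H₀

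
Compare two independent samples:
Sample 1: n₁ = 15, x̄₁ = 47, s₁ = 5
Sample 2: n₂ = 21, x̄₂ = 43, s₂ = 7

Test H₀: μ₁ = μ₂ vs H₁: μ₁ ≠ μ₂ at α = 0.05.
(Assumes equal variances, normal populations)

Pooled variance: s²_p = [14×5² + 20×7²]/(34) = 39.1176
s_p = 6.2544
SE = s_p×√(1/n₁ + 1/n₂) = 6.2544×√(1/15 + 1/21) = 2.1144
t = (x̄₁ - x̄₂)/SE = (47 - 43)/2.1144 = 1.8918
df = 34, t-critical = ±2.032
Decision: fail to reject H₀

Answer: t = 1.8918, fail to reject H₀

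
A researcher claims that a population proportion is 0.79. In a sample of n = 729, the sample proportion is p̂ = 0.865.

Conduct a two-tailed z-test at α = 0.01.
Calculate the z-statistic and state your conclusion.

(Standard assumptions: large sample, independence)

H₀: p = 0.79, H₁: p ≠ 0.79
Standard error: SE = √(p₀(1-p₀)/n) = √(0.79×0.21/729) = 0.015085
z-statistic: z = (p̂ - p₀)/SE = (0.865 - 0.79)/0.015085 = 4.9718
Critical value: z_0.005 = ±2.576
p-value < 0.0001
Decision: reject H₀ at α = 0.01

Answer: z = 4.9718, reject H₀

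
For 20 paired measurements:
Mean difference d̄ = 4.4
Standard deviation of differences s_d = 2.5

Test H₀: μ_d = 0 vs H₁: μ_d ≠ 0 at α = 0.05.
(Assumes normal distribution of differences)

df = n - 1 = 19
SE = s_d/√n = 2.5/√20 = 0.5590
t = d̄/SE = 4.4/0.5590 = 7.8712
Critical value: t_{0.025,19} = ±2.093
p-value < 0.0001
Decision: reject H₀

Answer: t = 7.8712, reject H₀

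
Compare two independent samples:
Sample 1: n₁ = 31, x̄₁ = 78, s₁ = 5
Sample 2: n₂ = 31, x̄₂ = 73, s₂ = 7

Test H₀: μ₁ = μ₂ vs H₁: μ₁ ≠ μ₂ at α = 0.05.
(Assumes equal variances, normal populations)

Answer: t = 3.2362, reject H₀

Derivation:
Pooled variance: s²_p = [30×5² + 30×7²]/(60) = 37.0000
s_p = 6.0828
SE = s_p×√(1/n₁ + 1/n₂) = 6.0828×√(1/31 + 1/31) = 1.5450
t = (x̄₁ - x̄₂)/SE = (78 - 73)/1.5450 = 3.2362
df = 60, t-critical = ±2.000
Decision: reject H₀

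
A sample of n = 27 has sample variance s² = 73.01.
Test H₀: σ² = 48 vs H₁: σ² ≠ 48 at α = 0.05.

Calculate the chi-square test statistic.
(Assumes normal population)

Answer: χ² = 39.5471, fail to reject H₀

Derivation:
df = n - 1 = 26
χ² = (n-1)s²/σ₀² = 26×73.01/48 = 39.5471
Critical values: χ²_{0.975,26} = 13.844, χ²_{0.025,26} = 41.923
Rejection region: χ² < 13.844 or χ² > 41.923
Decision: fail to reject H₀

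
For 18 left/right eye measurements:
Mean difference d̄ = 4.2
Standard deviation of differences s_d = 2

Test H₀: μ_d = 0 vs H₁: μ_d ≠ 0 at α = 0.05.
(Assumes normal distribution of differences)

Answer: t = 8.9096, reject H₀

Derivation:
df = n - 1 = 17
SE = s_d/√n = 2/√18 = 0.4714
t = d̄/SE = 4.2/0.4714 = 8.9096
Critical value: t_{0.025,17} = ±2.110
p-value < 0.0001
Decision: reject H₀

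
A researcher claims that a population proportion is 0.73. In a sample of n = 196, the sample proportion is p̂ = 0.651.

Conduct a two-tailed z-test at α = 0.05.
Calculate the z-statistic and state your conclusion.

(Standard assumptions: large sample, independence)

Answer: z = -2.4912, reject H₀

Derivation:
H₀: p = 0.73, H₁: p ≠ 0.73
Standard error: SE = √(p₀(1-p₀)/n) = √(0.73×0.27/196) = 0.031711
z-statistic: z = (p̂ - p₀)/SE = (0.651 - 0.73)/0.031711 = -2.4912
Critical value: z_0.025 = ±1.960
p-value = 0.0127
Decision: reject H₀ at α = 0.05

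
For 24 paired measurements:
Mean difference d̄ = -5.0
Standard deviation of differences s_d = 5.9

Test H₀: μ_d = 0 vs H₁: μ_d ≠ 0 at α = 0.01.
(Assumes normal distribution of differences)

df = n - 1 = 23
SE = s_d/√n = 5.9/√24 = 1.2043
t = d̄/SE = -5.0/1.2043 = -4.1518
Critical value: t_{0.005,23} = ±2.807
p-value ≈ 0.0004
Decision: reject H₀

Answer: t = -4.1518, reject H₀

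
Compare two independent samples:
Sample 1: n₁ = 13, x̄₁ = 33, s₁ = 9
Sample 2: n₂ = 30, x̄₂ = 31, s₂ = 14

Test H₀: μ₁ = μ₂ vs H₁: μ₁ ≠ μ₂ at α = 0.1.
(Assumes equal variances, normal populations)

Pooled variance: s²_p = [12×9² + 29×14²]/(41) = 162.3415
s_p = 12.7413
SE = s_p×√(1/n₁ + 1/n₂) = 12.7413×√(1/13 + 1/30) = 4.2307
t = (x̄₁ - x̄₂)/SE = (33 - 31)/4.2307 = 0.4727
df = 41, t-critical = ±1.683
Decision: fail to reject H₀

Answer: t = 0.4727, fail to reject H₀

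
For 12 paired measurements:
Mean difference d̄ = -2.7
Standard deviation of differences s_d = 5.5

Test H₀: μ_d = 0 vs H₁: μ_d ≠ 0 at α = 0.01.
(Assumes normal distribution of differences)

Answer: t = -1.7006, fail to reject H₀

Derivation:
df = n - 1 = 11
SE = s_d/√n = 5.5/√12 = 1.5877
t = d̄/SE = -2.7/1.5877 = -1.7006
Critical value: t_{0.005,11} = ±3.106
p-value ≈ 0.1171
Decision: fail to reject H₀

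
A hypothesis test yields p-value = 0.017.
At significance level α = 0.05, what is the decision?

Compare p-value to α:
0.017 < 0.05
Decision: reject H₀

Answer: reject H₀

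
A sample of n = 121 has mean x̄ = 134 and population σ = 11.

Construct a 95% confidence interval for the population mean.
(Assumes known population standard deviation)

Confidence level: 95%, α = 0.05
z_0.025 = 1.960
SE = σ/√n = 11/√121 = 1.0000
Margin of error = 1.960 × 1.0000 = 1.9600
CI: x̄ ± margin = 134 ± 1.9600
CI: (132.0400, 135.9600)

Answer: (132.0400, 135.9600)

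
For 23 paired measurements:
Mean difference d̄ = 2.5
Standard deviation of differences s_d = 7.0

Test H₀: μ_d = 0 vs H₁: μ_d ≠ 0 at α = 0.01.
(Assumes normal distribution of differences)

df = n - 1 = 22
SE = s_d/√n = 7.0/√23 = 1.4596
t = d̄/SE = 2.5/1.4596 = 1.7128
Critical value: t_{0.005,22} = ±2.819
p-value ≈ 0.1008
Decision: fail to reject H₀

Answer: t = 1.7128, fail to reject H₀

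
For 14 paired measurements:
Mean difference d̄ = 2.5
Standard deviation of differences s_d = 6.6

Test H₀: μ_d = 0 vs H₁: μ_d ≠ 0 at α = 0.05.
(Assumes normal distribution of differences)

df = n - 1 = 13
SE = s_d/√n = 6.6/√14 = 1.7639
t = d̄/SE = 2.5/1.7639 = 1.4173
Critical value: t_{0.025,13} = ±2.160
p-value ≈ 0.1799
Decision: fail to reject H₀

Answer: t = 1.4173, fail to reject H₀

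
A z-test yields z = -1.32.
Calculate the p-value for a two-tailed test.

For z = -1.32:
p = 2×P(Z > |-1.32|) = 2×(1 - Φ(1.32)) = 0.1868

Answer: p-value ≈ 0.1868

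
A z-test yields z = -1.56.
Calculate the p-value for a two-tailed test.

Answer: p-value ≈ 0.1188

Derivation:
For z = -1.56:
p = 2×P(Z > |-1.56|) = 2×(1 - Φ(1.56)) = 0.1188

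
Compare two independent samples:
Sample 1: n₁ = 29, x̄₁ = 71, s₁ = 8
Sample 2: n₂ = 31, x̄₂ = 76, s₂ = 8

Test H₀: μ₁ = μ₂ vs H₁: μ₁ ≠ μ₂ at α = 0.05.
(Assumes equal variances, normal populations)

Pooled variance: s²_p = [28×8² + 30×8²]/(58) = 64.0000
s_p = 8.0000
SE = s_p×√(1/n₁ + 1/n₂) = 8.0000×√(1/29 + 1/31) = 2.0667
t = (x̄₁ - x̄₂)/SE = (71 - 76)/2.0667 = -2.4193
df = 58, t-critical = ±2.002
Decision: reject H₀

Answer: t = -2.4193, reject H₀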